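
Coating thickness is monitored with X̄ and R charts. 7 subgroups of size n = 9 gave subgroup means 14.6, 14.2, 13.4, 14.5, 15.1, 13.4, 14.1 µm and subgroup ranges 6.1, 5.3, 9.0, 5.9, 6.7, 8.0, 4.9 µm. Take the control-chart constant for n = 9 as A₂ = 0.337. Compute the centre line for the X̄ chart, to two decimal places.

14.19

X̄̄ = (14.6 + 14.2 + 13.4 + 14.5 + 15.1 + 13.4 + 14.1) / 7 = 99.3000 / 7 = 14.1857
CL = X̄̄ = 14.1857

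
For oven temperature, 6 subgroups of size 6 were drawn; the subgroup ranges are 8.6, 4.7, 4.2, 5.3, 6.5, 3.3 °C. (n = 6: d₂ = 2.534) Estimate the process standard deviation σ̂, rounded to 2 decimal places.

R̄ = (8.6 + 4.7 + 4.2 + 5.3 + 6.5 + 3.3) / 6 = 5.4333
σ̂ = R̄ / d₂ = 5.4333 / 2.534 = 2.1442

2.14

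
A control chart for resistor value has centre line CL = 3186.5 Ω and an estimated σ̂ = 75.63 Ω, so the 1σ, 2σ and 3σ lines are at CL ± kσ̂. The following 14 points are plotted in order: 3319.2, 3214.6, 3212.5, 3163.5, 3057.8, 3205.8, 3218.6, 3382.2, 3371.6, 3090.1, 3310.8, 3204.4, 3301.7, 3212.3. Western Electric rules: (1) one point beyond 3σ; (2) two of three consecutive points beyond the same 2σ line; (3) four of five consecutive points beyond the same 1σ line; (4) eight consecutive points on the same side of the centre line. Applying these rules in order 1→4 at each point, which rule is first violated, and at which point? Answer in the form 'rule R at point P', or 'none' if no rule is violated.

Zone of each point (C = within 1σ̂, B = 1σ̂–2σ̂, A = 2σ̂–3σ̂, * = beyond 3σ̂; sign = side of CL): 1:+B, 2:+C, 3:+C, 4:-C, 5:-B, 6:+C, 7:+C, 8:+A, 9:+A, 10:-B, 11:+B, 12:+C, 13:+B, 14:+C
Rule 2 (two of three consecutive points beyond the same 2σ limit) is satisfied at point 9.

rule 2 at point 9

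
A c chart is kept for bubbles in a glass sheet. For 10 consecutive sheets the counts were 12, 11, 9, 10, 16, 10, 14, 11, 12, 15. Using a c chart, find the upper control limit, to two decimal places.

c̄ = (12 + 11 + 9 + 10 + 16 + 10 + 14 + 11 + 12 + 15) / 10 = 120 / 10 = 12.0000
UCL = c̄ + 3√c̄ = 12.0000 + 3 × √12.0000 = 12.0000 + 3 × 3.4641 = 22.3923

22.39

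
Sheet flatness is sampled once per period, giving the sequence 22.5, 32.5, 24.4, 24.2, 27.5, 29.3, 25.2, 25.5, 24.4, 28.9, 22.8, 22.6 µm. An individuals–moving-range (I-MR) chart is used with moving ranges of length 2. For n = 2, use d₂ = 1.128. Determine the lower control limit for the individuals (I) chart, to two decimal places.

X̄ = (22.5 + 32.5 + 24.4 + 24.2 + 27.5 + 29.3 + 25.2 + 25.5 + 24.4 + 28.9 + 22.8 + 22.6) / 12 = 25.8167
Moving ranges: 10.0, 8.1, 0.2, 3.3, 1.8, 4.1, 0.3, 1.1, 4.5, 6.1, 0.2; M̄R̄ = 39.7000 / 11 = 3.6091
LCL = X̄ − 3·M̄R̄/d₂ = 25.8167 − 3 × 3.6091 / 1.128 = 16.2180

16.22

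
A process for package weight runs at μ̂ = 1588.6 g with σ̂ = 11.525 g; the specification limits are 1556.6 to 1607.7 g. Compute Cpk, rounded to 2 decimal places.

Cpu = (USL − μ̂) / (3σ̂) = (1607.7 − 1588.6) / (3 × 11.525) = 0.5524; Cpl = (μ̂ − LSL) / (3σ̂) = (1588.6 − 1556.6) / (3 × 11.525) = 0.9255; Cpk = min(Cpu, Cpl) = 0.5524

0.55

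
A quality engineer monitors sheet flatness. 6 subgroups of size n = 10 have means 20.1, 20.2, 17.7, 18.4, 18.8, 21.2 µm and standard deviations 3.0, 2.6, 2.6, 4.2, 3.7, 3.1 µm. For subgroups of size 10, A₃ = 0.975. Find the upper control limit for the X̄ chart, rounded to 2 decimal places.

22.52

X̄̄ = (20.1 + 20.2 + 17.7 + 18.4 + 18.8 + 21.2) / 6 = 19.4000
s̄ = (3.0 + 2.6 + 2.6 + 4.2 + 3.7 + 3.1) / 6 = 3.2000
UCL = X̄̄ + A₃·s̄ = 19.4000 + 0.975 × 3.2000 = 22.5200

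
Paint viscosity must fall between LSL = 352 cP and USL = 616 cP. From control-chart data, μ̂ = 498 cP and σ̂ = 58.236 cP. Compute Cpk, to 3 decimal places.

Cpu = (USL − μ̂) / (3σ̂) = (616 − 498) / (3 × 58.236) = 0.6754; Cpl = (μ̂ − LSL) / (3σ̂) = (498 − 352) / (3 × 58.236) = 0.8357; Cpk = min(Cpu, Cpl) = 0.6754

0.675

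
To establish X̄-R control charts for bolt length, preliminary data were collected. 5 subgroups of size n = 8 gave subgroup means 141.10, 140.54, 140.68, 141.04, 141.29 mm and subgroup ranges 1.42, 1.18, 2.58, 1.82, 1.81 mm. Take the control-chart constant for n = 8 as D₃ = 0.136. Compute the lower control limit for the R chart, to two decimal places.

R̄ = (1.42 + 1.18 + 2.58 + 1.82 + 1.81) / 5 = 8.8100 / 5 = 1.7620
LCL_R = D₃·R̄ = 0.136 × 1.7620 = 0.2396

0.24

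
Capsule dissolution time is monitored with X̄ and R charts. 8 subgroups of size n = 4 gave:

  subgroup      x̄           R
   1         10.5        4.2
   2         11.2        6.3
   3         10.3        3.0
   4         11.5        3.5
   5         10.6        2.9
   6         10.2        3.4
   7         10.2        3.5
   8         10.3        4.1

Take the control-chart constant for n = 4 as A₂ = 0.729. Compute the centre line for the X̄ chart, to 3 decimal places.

X̄̄ = (10.5 + 11.2 + 10.3 + 11.5 + 10.6 + 10.2 + 10.2 + 10.3) / 8 = 84.8000 / 8 = 10.6000
CL = X̄̄ = 10.6000

10.600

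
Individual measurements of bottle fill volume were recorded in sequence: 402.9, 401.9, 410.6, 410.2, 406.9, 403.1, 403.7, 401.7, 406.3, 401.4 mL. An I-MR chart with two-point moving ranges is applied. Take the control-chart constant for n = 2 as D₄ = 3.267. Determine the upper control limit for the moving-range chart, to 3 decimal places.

Moving ranges: 1.0, 8.7, 0.4, 3.3, 3.8, 0.6, 2.0, 4.6, 4.9; M̄R̄ = 29.3000 / 9 = 3.2556
UCL_MR = D₄·M̄R̄ = 3.267 × 3.2556 = 10.6359

10.636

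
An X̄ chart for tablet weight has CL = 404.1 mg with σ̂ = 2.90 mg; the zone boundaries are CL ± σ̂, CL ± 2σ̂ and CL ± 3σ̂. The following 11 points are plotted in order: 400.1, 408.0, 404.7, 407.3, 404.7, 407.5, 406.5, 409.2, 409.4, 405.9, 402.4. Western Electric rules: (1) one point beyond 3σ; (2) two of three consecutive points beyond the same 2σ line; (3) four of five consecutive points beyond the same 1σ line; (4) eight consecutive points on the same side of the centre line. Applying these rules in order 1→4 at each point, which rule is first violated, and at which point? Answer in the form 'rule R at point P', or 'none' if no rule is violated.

Zone of each point (C = within 1σ̂, B = 1σ̂–2σ̂, A = 2σ̂–3σ̂, * = beyond 3σ̂; sign = side of CL): 1:-B, 2:+B, 3:+C, 4:+B, 5:+C, 6:+B, 7:+C, 8:+B, 9:+B, 10:+C, 11:-C
Rule 4 (eight consecutive points on the same side of the centre line) is satisfied at point 9.

rule 4 at point 9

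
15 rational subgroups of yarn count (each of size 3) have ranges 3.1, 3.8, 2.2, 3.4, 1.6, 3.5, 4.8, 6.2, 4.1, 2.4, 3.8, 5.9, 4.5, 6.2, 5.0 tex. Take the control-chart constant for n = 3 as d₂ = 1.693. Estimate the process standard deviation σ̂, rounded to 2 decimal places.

2.38

R̄ = (3.1 + 3.8 + 2.2 + 3.4 + 1.6 + 3.5 + 4.8 + 6.2 + 4.1 + 2.4 + 3.8 + 5.9 + 4.5 + 6.2 + 5.0) / 15 = 4.0333
σ̂ = R̄ / d₂ = 4.0333 / 1.693 = 2.3824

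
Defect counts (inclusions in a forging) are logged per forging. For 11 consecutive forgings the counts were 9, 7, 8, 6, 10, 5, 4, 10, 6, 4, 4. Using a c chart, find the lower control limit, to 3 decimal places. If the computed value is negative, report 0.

0.000

c̄ = (9 + 7 + 8 + 6 + 10 + 5 + 4 + 10 + 6 + 4 + 4) / 11 = 73 / 11 = 6.6364
LCL = c̄ − 3√c̄ = 6.6364 − 3 × 2.5761 = -1.0920 → 0 (cannot be negative)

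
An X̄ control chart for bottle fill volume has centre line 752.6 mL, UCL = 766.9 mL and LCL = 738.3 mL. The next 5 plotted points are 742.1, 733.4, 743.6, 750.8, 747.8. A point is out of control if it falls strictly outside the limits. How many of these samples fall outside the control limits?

1

Compare each point to [738.3, 766.9]: sample 2 = 733.4 < LCL.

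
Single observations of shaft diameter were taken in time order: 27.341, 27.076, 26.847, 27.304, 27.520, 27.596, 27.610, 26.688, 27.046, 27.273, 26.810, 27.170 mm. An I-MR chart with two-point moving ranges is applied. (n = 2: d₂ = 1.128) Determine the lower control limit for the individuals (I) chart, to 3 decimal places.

26.323

X̄ = (27.341 + 27.076 + 26.847 + 27.304 + 27.520 + 27.596 + 27.610 + 26.688 + 27.046 + 27.273 + 26.810 + 27.170) / 12 = 27.1901
Moving ranges: 0.265, 0.229, 0.457, 0.216, 0.076, 0.014, 0.922, 0.358, 0.227, 0.463, 0.360; M̄R̄ = 3.5870 / 11 = 0.3261
LCL = X̄ − 3·M̄R̄/d₂ = 27.1901 − 3 × 0.3261 / 1.128 = 26.3228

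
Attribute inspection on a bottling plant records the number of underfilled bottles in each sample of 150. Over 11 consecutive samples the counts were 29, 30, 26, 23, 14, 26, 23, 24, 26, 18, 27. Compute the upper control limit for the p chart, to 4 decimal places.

p̄ = Σdᵢ / (k·n) = 266 / (11 × 150) = 0.16121
UCL = p̄ + 3·√(p̄(1−p̄)/n) = 0.16121 + 3 × √(0.16121×0.83879/150) = 0.16121 + 3 × 0.03002 = 0.25129

0.2513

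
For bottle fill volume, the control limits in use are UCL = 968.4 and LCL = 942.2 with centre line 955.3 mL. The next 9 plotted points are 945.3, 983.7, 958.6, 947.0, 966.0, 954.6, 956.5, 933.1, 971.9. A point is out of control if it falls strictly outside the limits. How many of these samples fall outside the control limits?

3

Compare each point to [942.2, 968.4]: sample 2 = 983.7 > UCL; sample 8 = 933.1 < LCL; sample 9 = 971.9 > UCL.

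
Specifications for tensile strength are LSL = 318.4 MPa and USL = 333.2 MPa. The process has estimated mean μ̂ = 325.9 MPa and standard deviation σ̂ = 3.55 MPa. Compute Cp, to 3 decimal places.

Cp = (USL − LSL) / (6σ̂) = (333.2 − 318.4) / (6 × 3.55) = 14.8000 / 21.3000 = 0.6948

0.695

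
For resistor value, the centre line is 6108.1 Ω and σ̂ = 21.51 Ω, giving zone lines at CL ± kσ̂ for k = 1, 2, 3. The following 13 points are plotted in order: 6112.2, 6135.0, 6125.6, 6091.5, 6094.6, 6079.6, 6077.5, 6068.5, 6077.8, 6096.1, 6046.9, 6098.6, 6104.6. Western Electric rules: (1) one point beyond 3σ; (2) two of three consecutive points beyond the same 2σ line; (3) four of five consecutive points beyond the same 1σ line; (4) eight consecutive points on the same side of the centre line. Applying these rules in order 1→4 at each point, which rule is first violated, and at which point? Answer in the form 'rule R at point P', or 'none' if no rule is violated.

Zone of each point (C = within 1σ̂, B = 1σ̂–2σ̂, A = 2σ̂–3σ̂, * = beyond 3σ̂; sign = side of CL): 1:+C, 2:+B, 3:+C, 4:-C, 5:-C, 6:-B, 7:-B, 8:-B, 9:-B, 10:-C, 11:-A, 12:-C, 13:-C
Rule 3 (four of five consecutive points beyond the same 1σ limit) is satisfied at point 9.

rule 3 at point 9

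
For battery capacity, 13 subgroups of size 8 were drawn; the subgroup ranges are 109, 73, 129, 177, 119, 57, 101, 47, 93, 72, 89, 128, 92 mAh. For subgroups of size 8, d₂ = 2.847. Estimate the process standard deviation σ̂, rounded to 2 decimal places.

34.75

R̄ = (109 + 73 + 129 + 177 + 119 + 57 + 101 + 47 + 93 + 72 + 89 + 128 + 92) / 13 = 98.9231
σ̂ = R̄ / d₂ = 98.9231 / 2.847 = 34.7464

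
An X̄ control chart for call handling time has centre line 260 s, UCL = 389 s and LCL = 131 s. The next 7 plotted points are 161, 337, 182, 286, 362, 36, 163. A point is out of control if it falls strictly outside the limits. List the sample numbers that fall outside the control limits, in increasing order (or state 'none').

Compare each point to [131, 389]: sample 6 = 36 < LCL.

6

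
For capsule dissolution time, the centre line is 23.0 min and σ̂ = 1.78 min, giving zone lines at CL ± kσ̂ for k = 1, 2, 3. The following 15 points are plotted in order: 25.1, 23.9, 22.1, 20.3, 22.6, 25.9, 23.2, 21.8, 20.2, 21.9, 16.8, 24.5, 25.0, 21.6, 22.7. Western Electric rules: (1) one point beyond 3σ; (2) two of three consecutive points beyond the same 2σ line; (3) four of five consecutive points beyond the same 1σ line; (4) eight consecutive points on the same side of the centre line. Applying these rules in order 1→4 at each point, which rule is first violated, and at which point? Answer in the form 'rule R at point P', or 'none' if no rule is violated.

rule 1 at point 11

Zone of each point (C = within 1σ̂, B = 1σ̂–2σ̂, A = 2σ̂–3σ̂, * = beyond 3σ̂; sign = side of CL): 1:+B, 2:+C, 3:-C, 4:-B, 5:-C, 6:+B, 7:+C, 8:-C, 9:-B, 10:-C, 11:-*, 12:+C, 13:+B, 14:-C, 15:-C
Rule 1 (one point beyond the 3σ limits) is satisfied at point 11.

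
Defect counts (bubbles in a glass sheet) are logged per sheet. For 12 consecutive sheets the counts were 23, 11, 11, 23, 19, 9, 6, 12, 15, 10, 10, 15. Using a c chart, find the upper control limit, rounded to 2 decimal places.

24.76

c̄ = (23 + 11 + 11 + 23 + 19 + 9 + 6 + 12 + 15 + 10 + 10 + 15) / 12 = 164 / 12 = 13.6667
UCL = c̄ + 3√c̄ = 13.6667 + 3 × √13.6667 = 13.6667 + 3 × 3.6968 = 24.7572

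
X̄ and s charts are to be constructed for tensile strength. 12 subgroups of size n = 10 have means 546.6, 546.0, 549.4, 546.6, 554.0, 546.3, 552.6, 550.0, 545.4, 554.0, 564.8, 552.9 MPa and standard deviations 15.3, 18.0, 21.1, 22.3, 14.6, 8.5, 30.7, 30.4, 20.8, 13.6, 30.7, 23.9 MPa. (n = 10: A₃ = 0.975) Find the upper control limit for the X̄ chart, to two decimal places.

571.02

X̄̄ = (546.6 + 546.0 + 549.4 + 546.6 + 554.0 + 546.3 + 552.6 + 550.0 + 545.4 + 554.0 + 564.8 + 552.9) / 12 = 550.7167
s̄ = (15.3 + 18.0 + 21.1 + 22.3 + 14.6 + 8.5 + 30.7 + 30.4 + 20.8 + 13.6 + 30.7 + 23.9) / 12 = 20.8250
UCL = X̄̄ + A₃·s̄ = 550.7167 + 0.975 × 20.8250 = 571.0210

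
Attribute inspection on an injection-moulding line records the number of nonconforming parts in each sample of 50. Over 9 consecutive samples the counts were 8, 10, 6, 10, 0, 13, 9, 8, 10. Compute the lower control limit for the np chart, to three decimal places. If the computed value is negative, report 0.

p̄ = Σdᵢ / (k·n) = 74 / (9 × 50) = 0.16444
LCL = np̄ − 3·√(np̄(1−p̄)) = 8.2222 − 3 × 2.6211 = 0.3589

0.359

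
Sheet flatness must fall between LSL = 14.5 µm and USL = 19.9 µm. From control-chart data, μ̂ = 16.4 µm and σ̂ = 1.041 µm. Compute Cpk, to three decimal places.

Cpu = (USL − μ̂) / (3σ̂) = (19.9 − 16.4) / (3 × 1.041) = 1.1207; Cpl = (μ̂ − LSL) / (3σ̂) = (16.4 − 14.5) / (3 × 1.041) = 0.6084; Cpk = min(Cpu, Cpl) = 0.6084

0.608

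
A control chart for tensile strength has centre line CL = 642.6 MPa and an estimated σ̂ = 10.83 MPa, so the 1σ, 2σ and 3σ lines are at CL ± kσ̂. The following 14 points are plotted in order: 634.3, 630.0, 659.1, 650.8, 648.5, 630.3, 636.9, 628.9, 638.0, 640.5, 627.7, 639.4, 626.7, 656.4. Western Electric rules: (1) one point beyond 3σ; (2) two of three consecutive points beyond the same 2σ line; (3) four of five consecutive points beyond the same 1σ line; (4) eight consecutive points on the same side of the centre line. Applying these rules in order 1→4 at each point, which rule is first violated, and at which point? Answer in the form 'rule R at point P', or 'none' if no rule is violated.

Zone of each point (C = within 1σ̂, B = 1σ̂–2σ̂, A = 2σ̂–3σ̂, * = beyond 3σ̂; sign = side of CL): 1:-C, 2:-B, 3:+B, 4:+C, 5:+C, 6:-B, 7:-C, 8:-B, 9:-C, 10:-C, 11:-B, 12:-C, 13:-B, 14:+B
Rule 4 (eight consecutive points on the same side of the centre line) is satisfied at point 13.

rule 4 at point 13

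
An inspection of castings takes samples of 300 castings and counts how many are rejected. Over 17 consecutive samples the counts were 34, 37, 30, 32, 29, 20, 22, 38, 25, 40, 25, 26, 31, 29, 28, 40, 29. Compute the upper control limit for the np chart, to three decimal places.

45.950

p̄ = Σdᵢ / (k·n) = 515 / (17 × 300) = 0.10098
UCL = np̄ + 3·√(np̄(1−p̄)) = 30.2941 + 3 × √(30.2941×0.89902) = 30.2941 + 3 × 5.2187 = 45.9503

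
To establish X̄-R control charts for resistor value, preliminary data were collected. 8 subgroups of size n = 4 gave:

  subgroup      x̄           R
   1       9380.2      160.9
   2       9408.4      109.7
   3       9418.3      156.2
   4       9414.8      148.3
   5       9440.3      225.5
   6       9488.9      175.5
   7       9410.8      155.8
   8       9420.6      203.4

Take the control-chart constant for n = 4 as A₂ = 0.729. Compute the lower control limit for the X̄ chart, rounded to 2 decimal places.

X̄̄ = (9380.2 + 9408.4 + 9418.3 + 9414.8 + 9440.3 + 9488.9 + 9410.8 + 9420.6) / 8 = 75382.3000 / 8 = 9422.7875
R̄ = (160.9 + 109.7 + 156.2 + 148.3 + 225.5 + 175.5 + 155.8 + 203.4) / 8 = 1335.3000 / 8 = 166.9125
LCL = X̄̄ − A₂·R̄ = 9422.7875 − 0.729 × 166.9125 = 9301.1083

9301.11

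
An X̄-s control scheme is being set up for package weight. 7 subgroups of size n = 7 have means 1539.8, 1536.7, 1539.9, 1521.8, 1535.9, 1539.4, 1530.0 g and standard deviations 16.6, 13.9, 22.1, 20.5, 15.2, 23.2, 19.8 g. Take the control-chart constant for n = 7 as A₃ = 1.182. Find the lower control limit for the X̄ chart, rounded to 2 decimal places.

X̄̄ = (1539.8 + 1536.7 + 1539.9 + 1521.8 + 1535.9 + 1539.4 + 1530.0) / 7 = 1534.7857
s̄ = (16.6 + 13.9 + 22.1 + 20.5 + 15.2 + 23.2 + 19.8) / 7 = 18.7571
LCL = X̄̄ − A₃·s̄ = 1534.7857 − 1.182 × 18.7571 = 1512.6148

1512.61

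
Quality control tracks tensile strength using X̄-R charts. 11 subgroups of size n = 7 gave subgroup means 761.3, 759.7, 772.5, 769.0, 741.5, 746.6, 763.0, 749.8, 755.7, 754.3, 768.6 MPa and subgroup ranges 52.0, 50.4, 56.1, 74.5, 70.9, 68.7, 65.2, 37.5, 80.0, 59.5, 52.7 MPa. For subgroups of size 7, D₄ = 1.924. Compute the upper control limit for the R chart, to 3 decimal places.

116.752

R̄ = (52.0 + 50.4 + 56.1 + 74.5 + 70.9 + 68.7 + 65.2 + 37.5 + 80.0 + 59.5 + 52.7) / 11 = 667.5000 / 11 = 60.6818
UCL_R = D₄·R̄ = 1.924 × 60.6818 = 116.7518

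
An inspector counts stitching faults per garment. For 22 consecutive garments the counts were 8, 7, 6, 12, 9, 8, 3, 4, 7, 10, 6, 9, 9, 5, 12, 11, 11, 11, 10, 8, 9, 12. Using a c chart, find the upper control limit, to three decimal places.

c̄ = (8 + 7 + 6 + 12 + 9 + 8 + 3 + 4 + 7 + 10 + 6 + 9 + 9 + 5 + 12 + 11 + 11 + 11 + 10 + 8 + 9 + 12) / 22 = 187 / 22 = 8.5000
UCL = c̄ + 3√c̄ = 8.5000 + 3 × √8.5000 = 8.5000 + 3 × 2.9155 = 17.2464

17.246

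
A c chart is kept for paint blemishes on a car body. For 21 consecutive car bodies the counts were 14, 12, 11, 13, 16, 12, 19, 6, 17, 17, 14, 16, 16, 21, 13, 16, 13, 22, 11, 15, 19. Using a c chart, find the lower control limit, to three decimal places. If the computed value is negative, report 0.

c̄ = (14 + 12 + 11 + 13 + 16 + 12 + 19 + 6 + 17 + 17 + 14 + 16 + 16 + 21 + 13 + 16 + 13 + 22 + 11 + 15 + 19) / 21 = 313 / 21 = 14.9048
LCL = c̄ − 3√c̄ = 14.9048 − 3 × 3.8607 = 3.3228

3.323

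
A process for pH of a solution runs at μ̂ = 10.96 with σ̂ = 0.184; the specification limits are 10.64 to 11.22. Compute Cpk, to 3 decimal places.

Cpu = (USL − μ̂) / (3σ̂) = (11.22 − 10.96) / (3 × 0.184) = 0.4710; Cpl = (μ̂ − LSL) / (3σ̂) = (10.96 − 10.64) / (3 × 0.184) = 0.5797; Cpk = min(Cpu, Cpl) = 0.4710

0.471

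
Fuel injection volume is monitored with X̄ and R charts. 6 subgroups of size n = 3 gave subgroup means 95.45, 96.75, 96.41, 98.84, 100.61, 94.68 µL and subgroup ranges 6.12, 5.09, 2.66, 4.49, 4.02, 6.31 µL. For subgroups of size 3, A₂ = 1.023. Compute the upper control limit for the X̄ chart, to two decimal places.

102.01

X̄̄ = (95.45 + 96.75 + 96.41 + 98.84 + 100.61 + 94.68) / 6 = 582.7400 / 6 = 97.1233
R̄ = (6.12 + 5.09 + 2.66 + 4.49 + 4.02 + 6.31) / 6 = 28.6900 / 6 = 4.7817
UCL = X̄̄ + A₂·R̄ = 97.1233 + 1.023 × 4.7817 = 102.0150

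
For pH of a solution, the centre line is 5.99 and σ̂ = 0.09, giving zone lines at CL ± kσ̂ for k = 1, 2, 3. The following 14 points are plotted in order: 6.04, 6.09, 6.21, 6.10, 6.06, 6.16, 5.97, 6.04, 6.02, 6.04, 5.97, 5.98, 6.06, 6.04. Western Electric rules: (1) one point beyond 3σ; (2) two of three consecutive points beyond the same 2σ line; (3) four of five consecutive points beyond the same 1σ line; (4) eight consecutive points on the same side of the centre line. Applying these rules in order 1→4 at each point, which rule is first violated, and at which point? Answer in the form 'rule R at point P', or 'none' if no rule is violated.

rule 3 at point 6

Zone of each point (C = within 1σ̂, B = 1σ̂–2σ̂, A = 2σ̂–3σ̂, * = beyond 3σ̂; sign = side of CL): 1:+C, 2:+B, 3:+A, 4:+B, 5:+C, 6:+B, 7:-C, 8:+C, 9:+C, 10:+C, 11:-C, 12:-C, 13:+C, 14:+C
Rule 3 (four of five consecutive points beyond the same 1σ limit) is satisfied at point 6.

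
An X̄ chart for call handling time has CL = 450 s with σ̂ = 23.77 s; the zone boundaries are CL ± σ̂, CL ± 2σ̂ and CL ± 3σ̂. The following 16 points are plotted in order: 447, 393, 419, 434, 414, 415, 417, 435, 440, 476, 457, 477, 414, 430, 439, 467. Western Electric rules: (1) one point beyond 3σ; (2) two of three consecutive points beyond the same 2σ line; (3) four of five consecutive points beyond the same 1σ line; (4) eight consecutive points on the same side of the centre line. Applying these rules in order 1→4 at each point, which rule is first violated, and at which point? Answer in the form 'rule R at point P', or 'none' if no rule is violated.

Zone of each point (C = within 1σ̂, B = 1σ̂–2σ̂, A = 2σ̂–3σ̂, * = beyond 3σ̂; sign = side of CL): 1:-C, 2:-A, 3:-B, 4:-C, 5:-B, 6:-B, 7:-B, 8:-C, 9:-C, 10:+B, 11:+C, 12:+B, 13:-B, 14:-C, 15:-C, 16:+C
Rule 3 (four of five consecutive points beyond the same 1σ limit) is satisfied at point 6.

rule 3 at point 6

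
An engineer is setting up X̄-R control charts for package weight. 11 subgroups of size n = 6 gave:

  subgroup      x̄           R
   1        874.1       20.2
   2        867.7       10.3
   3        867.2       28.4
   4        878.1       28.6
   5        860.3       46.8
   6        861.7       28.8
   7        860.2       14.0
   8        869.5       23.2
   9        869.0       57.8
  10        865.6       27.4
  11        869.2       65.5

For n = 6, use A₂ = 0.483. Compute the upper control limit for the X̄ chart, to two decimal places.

X̄̄ = (874.1 + 867.7 + 867.2 + 878.1 + 860.3 + 861.7 + 860.2 + 869.5 + 869.0 + 865.6 + 869.2) / 11 = 9542.6000 / 11 = 867.5091
R̄ = (20.2 + 10.3 + 28.4 + 28.6 + 46.8 + 28.8 + 14.0 + 23.2 + 57.8 + 27.4 + 65.5) / 11 = 351.0000 / 11 = 31.9091
UCL = X̄̄ + A₂·R̄ = 867.5091 + 0.483 × 31.9091 = 882.9212

882.92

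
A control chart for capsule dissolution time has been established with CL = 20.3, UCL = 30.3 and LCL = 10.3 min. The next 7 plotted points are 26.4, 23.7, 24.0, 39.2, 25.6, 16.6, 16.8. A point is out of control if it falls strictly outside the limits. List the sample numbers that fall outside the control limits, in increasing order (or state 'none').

Compare each point to [10.3, 30.3]: sample 4 = 39.2 > UCL.

4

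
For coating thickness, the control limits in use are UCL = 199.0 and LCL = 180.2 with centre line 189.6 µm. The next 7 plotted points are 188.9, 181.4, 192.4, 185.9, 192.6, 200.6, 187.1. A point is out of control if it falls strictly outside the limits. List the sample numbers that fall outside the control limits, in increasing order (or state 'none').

6

Compare each point to [180.2, 199.0]: sample 6 = 200.6 > UCL.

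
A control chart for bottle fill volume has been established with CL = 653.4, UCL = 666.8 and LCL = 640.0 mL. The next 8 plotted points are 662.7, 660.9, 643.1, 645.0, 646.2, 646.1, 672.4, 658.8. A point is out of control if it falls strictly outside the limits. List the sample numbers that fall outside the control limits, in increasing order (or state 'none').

7

Compare each point to [640.0, 666.8]: sample 7 = 672.4 > UCL.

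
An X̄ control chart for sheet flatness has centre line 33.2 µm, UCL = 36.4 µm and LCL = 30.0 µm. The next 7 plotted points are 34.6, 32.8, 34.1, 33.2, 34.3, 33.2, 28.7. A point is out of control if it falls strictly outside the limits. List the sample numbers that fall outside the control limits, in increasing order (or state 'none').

Compare each point to [30.0, 36.4]: sample 7 = 28.7 < LCL.

7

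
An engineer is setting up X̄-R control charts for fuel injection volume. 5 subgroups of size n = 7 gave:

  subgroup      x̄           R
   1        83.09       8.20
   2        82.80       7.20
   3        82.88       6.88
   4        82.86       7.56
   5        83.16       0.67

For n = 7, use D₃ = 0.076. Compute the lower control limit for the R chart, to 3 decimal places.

0.464

R̄ = (8.20 + 7.20 + 6.88 + 7.56 + 0.67) / 5 = 30.5100 / 5 = 6.1020
LCL_R = D₃·R̄ = 0.076 × 6.1020 = 0.4638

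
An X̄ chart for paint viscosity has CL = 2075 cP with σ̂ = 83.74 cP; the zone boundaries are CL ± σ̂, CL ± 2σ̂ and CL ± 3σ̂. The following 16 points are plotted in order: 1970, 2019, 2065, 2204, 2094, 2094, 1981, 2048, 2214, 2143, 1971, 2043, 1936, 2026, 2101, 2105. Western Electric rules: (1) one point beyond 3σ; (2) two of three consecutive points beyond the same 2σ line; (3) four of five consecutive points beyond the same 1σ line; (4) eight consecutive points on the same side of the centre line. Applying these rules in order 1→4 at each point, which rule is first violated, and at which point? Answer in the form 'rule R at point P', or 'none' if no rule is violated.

Zone of each point (C = within 1σ̂, B = 1σ̂–2σ̂, A = 2σ̂–3σ̂, * = beyond 3σ̂; sign = side of CL): 1:-B, 2:-C, 3:-C, 4:+B, 5:+C, 6:+C, 7:-B, 8:-C, 9:+B, 10:+C, 11:-B, 12:-C, 13:-B, 14:-C, 15:+C, 16:+C
No rule fires across all 16 points.

none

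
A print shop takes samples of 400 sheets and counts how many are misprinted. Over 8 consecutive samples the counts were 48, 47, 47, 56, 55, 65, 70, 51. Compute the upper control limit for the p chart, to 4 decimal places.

0.1888

p̄ = Σdᵢ / (k·n) = 439 / (8 × 400) = 0.13719
UCL = p̄ + 3·√(p̄(1−p̄)/n) = 0.13719 + 3 × √(0.13719×0.86281/400) = 0.13719 + 3 × 0.01720 = 0.18879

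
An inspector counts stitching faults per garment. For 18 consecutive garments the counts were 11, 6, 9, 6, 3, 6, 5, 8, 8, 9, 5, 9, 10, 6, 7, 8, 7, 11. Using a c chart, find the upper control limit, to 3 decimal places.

c̄ = (11 + 6 + 9 + 6 + 3 + 6 + 5 + 8 + 8 + 9 + 5 + 9 + 10 + 6 + 7 + 8 + 7 + 11) / 18 = 134 / 18 = 7.4444
UCL = c̄ + 3√c̄ = 7.4444 + 3 × √7.4444 = 7.4444 + 3 × 2.7285 = 15.6298

15.630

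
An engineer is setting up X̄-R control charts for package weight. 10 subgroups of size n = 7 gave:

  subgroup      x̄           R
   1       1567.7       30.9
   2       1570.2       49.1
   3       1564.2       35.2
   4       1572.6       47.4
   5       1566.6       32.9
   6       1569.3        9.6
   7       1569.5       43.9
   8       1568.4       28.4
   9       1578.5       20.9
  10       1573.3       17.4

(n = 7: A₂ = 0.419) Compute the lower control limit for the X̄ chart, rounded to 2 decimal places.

X̄̄ = (1567.7 + 1570.2 + 1564.2 + 1572.6 + 1566.6 + 1569.3 + 1569.5 + 1568.4 + 1578.5 + 1573.3) / 10 = 15700.3000 / 10 = 1570.0300
R̄ = (30.9 + 49.1 + 35.2 + 47.4 + 32.9 + 9.6 + 43.9 + 28.4 + 20.9 + 17.4) / 10 = 315.7000 / 10 = 31.5700
LCL = X̄̄ − A₂·R̄ = 1570.0300 − 0.419 × 31.5700 = 1556.8022

1556.80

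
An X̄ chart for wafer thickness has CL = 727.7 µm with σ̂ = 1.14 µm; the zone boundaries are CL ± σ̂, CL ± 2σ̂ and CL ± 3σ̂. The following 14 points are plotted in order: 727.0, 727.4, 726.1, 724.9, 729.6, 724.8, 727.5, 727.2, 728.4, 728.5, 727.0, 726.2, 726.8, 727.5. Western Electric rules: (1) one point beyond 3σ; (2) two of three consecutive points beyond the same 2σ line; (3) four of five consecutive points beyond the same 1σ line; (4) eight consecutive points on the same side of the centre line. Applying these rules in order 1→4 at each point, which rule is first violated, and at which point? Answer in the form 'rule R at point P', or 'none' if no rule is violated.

Zone of each point (C = within 1σ̂, B = 1σ̂–2σ̂, A = 2σ̂–3σ̂, * = beyond 3σ̂; sign = side of CL): 1:-C, 2:-C, 3:-B, 4:-A, 5:+B, 6:-A, 7:-C, 8:-C, 9:+C, 10:+C, 11:-C, 12:-B, 13:-C, 14:-C
Rule 2 (two of three consecutive points beyond the same 2σ limit) is satisfied at point 6.

rule 2 at point 6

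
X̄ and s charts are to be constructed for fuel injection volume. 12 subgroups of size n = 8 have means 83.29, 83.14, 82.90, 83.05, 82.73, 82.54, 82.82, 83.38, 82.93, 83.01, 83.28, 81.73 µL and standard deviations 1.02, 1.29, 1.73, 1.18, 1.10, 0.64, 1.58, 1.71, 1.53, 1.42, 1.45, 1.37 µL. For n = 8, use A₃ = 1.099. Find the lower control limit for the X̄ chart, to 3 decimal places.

X̄̄ = (83.29 + 83.14 + 82.90 + 83.05 + 82.73 + 82.54 + 82.82 + 83.38 + 82.93 + 83.01 + 83.28 + 81.73) / 12 = 82.9000
s̄ = (1.02 + 1.29 + 1.73 + 1.18 + 1.10 + 0.64 + 1.58 + 1.71 + 1.53 + 1.42 + 1.45 + 1.37) / 12 = 1.3350
LCL = X̄̄ − A₃·s̄ = 82.9000 − 1.099 × 1.3350 = 81.4328

81.433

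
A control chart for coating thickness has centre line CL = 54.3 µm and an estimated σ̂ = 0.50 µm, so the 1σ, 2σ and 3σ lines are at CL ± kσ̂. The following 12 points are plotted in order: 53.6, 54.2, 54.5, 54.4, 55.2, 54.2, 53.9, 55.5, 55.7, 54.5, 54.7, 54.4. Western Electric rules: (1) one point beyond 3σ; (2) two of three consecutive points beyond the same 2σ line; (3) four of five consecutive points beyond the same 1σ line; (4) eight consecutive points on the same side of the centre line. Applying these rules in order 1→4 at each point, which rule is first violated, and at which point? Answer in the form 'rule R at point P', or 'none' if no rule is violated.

rule 2 at point 9

Zone of each point (C = within 1σ̂, B = 1σ̂–2σ̂, A = 2σ̂–3σ̂, * = beyond 3σ̂; sign = side of CL): 1:-B, 2:-C, 3:+C, 4:+C, 5:+B, 6:-C, 7:-C, 8:+A, 9:+A, 10:+C, 11:+C, 12:+C
Rule 2 (two of three consecutive points beyond the same 2σ limit) is satisfied at point 9.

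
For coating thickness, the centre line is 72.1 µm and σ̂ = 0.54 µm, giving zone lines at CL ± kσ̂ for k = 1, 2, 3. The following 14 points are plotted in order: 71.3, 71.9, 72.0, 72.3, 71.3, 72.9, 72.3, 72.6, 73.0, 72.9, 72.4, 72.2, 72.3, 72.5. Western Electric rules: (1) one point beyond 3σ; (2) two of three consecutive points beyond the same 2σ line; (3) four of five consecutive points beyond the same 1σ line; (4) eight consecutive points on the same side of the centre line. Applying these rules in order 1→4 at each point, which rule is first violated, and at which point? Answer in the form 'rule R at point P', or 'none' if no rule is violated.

Zone of each point (C = within 1σ̂, B = 1σ̂–2σ̂, A = 2σ̂–3σ̂, * = beyond 3σ̂; sign = side of CL): 1:-B, 2:-C, 3:-C, 4:+C, 5:-B, 6:+B, 7:+C, 8:+C, 9:+B, 10:+B, 11:+C, 12:+C, 13:+C, 14:+C
Rule 4 (eight consecutive points on the same side of the centre line) is satisfied at point 13.

rule 4 at point 13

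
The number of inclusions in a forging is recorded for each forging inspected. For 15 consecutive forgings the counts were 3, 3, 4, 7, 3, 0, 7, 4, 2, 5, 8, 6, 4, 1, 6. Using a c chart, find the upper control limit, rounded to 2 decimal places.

c̄ = (3 + 3 + 4 + 7 + 3 + 0 + 7 + 4 + 2 + 5 + 8 + 6 + 4 + 1 + 6) / 15 = 63 / 15 = 4.2000
UCL = c̄ + 3√c̄ = 4.2000 + 3 × √4.2000 = 4.2000 + 3 × 2.0494 = 10.3482

10.35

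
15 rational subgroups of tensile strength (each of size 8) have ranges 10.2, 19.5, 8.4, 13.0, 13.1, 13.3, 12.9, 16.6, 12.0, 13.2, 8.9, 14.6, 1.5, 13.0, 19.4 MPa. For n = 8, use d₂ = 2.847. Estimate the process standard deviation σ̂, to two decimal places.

R̄ = (10.2 + 19.5 + 8.4 + 13.0 + 13.1 + 13.3 + 12.9 + 16.6 + 12.0 + 13.2 + 8.9 + 14.6 + 1.5 + 13.0 + 19.4) / 15 = 12.6400
σ̂ = R̄ / d₂ = 12.6400 / 2.847 = 4.4398

4.44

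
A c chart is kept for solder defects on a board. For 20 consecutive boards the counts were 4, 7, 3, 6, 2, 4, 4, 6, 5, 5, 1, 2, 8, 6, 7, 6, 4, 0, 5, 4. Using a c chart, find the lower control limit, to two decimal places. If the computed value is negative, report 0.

c̄ = (4 + 7 + 3 + 6 + 2 + 4 + 4 + 6 + 5 + 5 + 1 + 2 + 8 + 6 + 7 + 6 + 4 + 0 + 5 + 4) / 20 = 89 / 20 = 4.4500
LCL = c̄ − 3√c̄ = 4.4500 − 3 × 2.1095 = -1.8785 → 0 (cannot be negative)

0.00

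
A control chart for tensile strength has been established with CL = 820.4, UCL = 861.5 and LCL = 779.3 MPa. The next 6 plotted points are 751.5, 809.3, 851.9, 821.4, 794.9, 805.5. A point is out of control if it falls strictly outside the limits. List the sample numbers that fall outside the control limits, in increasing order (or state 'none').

Compare each point to [779.3, 861.5]: sample 1 = 751.5 < LCL.

1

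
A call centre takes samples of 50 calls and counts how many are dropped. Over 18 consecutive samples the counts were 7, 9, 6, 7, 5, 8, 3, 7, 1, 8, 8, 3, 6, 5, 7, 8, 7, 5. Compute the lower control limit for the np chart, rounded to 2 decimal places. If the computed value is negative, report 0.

p̄ = Σdᵢ / (k·n) = 110 / (18 × 50) = 0.12222
LCL = np̄ − 3·√(np̄(1−p̄)) = 6.1111 − 3 × 2.3161 = -0.8371 → 0 (negative, so LCL = 0)

0.00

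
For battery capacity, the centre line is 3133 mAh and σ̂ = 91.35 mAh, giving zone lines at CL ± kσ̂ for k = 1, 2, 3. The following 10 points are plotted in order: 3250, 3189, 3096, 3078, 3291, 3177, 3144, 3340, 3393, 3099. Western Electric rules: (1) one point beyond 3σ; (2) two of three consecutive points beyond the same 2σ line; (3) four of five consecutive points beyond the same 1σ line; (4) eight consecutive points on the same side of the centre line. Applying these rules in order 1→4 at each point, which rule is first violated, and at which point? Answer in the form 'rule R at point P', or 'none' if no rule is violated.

rule 2 at point 9

Zone of each point (C = within 1σ̂, B = 1σ̂–2σ̂, A = 2σ̂–3σ̂, * = beyond 3σ̂; sign = side of CL): 1:+B, 2:+C, 3:-C, 4:-C, 5:+B, 6:+C, 7:+C, 8:+A, 9:+A, 10:-C
Rule 2 (two of three consecutive points beyond the same 2σ limit) is satisfied at point 9.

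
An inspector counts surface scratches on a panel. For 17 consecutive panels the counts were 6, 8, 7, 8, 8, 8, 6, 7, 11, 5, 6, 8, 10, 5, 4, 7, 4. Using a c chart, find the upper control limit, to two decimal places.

c̄ = (6 + 8 + 7 + 8 + 8 + 8 + 6 + 7 + 11 + 5 + 6 + 8 + 10 + 5 + 4 + 7 + 4) / 17 = 118 / 17 = 6.9412
UCL = c̄ + 3√c̄ = 6.9412 + 3 × √6.9412 = 6.9412 + 3 × 2.6346 = 14.8450

14.85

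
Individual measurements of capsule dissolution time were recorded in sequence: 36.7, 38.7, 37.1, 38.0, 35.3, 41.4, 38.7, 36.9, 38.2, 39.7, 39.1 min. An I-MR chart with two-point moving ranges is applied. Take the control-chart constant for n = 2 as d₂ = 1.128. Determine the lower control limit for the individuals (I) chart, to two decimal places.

X̄ = (36.7 + 38.7 + 37.1 + 38.0 + 35.3 + 41.4 + 38.7 + 36.9 + 38.2 + 39.7 + 39.1) / 11 = 38.1636
Moving ranges: 2.0, 1.6, 0.9, 2.7, 6.1, 2.7, 1.8, 1.3, 1.5, 0.6; M̄R̄ = 21.2000 / 10 = 2.1200
LCL = X̄ − 3·M̄R̄/d₂ = 38.1636 − 3 × 2.1200 / 1.128 = 32.5253

32.53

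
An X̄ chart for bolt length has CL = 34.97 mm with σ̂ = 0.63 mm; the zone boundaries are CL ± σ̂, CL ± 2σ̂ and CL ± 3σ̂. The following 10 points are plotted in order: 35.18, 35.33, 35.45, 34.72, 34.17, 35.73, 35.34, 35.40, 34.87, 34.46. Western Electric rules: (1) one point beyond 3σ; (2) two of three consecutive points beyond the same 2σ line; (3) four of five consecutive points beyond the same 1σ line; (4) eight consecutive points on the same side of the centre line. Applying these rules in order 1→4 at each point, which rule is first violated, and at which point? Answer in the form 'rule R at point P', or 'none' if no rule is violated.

Zone of each point (C = within 1σ̂, B = 1σ̂–2σ̂, A = 2σ̂–3σ̂, * = beyond 3σ̂; sign = side of CL): 1:+C, 2:+C, 3:+C, 4:-C, 5:-B, 6:+B, 7:+C, 8:+C, 9:-C, 10:-C
No rule fires across all 10 points.

none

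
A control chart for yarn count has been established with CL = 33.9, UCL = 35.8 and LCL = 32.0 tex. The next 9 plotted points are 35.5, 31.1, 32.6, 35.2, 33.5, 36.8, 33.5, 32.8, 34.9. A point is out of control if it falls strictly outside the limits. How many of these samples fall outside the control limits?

2

Compare each point to [32.0, 35.8]: sample 2 = 31.1 < LCL; sample 6 = 36.8 > UCL.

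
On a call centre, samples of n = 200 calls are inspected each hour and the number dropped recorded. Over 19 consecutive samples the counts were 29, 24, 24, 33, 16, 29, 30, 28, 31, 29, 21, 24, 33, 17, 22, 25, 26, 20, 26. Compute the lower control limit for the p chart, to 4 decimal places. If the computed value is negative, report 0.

p̄ = Σdᵢ / (k·n) = 487 / (19 × 200) = 0.12816
LCL = p̄ − 3·√(p̄(1−p̄)/n) = 0.12816 − 3 × 0.02364 = 0.05725

0.0572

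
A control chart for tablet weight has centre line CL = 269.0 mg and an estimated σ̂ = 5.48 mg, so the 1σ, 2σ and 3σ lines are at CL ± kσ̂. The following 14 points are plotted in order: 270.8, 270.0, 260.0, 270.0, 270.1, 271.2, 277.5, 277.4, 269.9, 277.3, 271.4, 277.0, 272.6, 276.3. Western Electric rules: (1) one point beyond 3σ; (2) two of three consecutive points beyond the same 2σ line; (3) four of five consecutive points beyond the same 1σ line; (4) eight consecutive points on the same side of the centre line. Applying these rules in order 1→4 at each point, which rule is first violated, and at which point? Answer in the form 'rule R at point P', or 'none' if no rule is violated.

rule 4 at point 11

Zone of each point (C = within 1σ̂, B = 1σ̂–2σ̂, A = 2σ̂–3σ̂, * = beyond 3σ̂; sign = side of CL): 1:+C, 2:+C, 3:-B, 4:+C, 5:+C, 6:+C, 7:+B, 8:+B, 9:+C, 10:+B, 11:+C, 12:+B, 13:+C, 14:+B
Rule 4 (eight consecutive points on the same side of the centre line) is satisfied at point 11.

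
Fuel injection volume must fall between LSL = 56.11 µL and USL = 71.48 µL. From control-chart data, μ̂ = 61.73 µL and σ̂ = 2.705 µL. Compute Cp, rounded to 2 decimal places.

Cp = (USL − LSL) / (6σ̂) = (71.48 − 56.11) / (6 × 2.705) = 15.3700 / 16.2300 = 0.9470

0.95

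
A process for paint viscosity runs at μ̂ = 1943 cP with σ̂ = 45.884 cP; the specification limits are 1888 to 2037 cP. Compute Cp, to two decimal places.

0.54

Cp = (USL − LSL) / (6σ̂) = (2037 − 1888) / (6 × 45.884) = 149.0000 / 275.3040 = 0.5412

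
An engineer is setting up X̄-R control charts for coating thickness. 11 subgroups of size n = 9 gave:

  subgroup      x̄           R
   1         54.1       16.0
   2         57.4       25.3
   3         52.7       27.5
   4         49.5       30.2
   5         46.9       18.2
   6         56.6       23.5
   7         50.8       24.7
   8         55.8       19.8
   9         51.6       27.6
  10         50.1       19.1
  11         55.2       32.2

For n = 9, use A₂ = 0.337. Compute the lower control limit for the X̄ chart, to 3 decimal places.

X̄̄ = (54.1 + 57.4 + 52.7 + 49.5 + 46.9 + 56.6 + 50.8 + 55.8 + 51.6 + 50.1 + 55.2) / 11 = 580.7000 / 11 = 52.7909
R̄ = (16.0 + 25.3 + 27.5 + 30.2 + 18.2 + 23.5 + 24.7 + 19.8 + 27.6 + 19.1 + 32.2) / 11 = 264.1000 / 11 = 24.0091
LCL = X̄̄ − A₂·R̄ = 52.7909 − 0.337 × 24.0091 = 44.6998

44.700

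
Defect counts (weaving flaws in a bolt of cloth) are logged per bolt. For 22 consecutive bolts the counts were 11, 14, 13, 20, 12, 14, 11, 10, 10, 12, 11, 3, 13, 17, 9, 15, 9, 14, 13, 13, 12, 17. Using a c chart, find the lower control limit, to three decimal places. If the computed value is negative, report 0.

1.841

c̄ = (11 + 14 + 13 + 20 + 12 + 14 + 11 + 10 + 10 + 12 + 11 + 3 + 13 + 17 + 9 + 15 + 9 + 14 + 13 + 13 + 12 + 17) / 22 = 273 / 22 = 12.4091
LCL = c̄ − 3√c̄ = 12.4091 − 3 × 3.5227 = 1.8411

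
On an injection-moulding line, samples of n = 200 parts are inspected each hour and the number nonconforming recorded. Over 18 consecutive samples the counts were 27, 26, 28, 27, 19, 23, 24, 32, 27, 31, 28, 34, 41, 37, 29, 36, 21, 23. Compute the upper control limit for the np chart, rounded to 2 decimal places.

p̄ = Σdᵢ / (k·n) = 513 / (18 × 200) = 0.14250
UCL = np̄ + 3·√(np̄(1−p̄)) = 28.5000 + 3 × √(28.5000×0.85750) = 28.5000 + 3 × 4.9436 = 43.3307

43.33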